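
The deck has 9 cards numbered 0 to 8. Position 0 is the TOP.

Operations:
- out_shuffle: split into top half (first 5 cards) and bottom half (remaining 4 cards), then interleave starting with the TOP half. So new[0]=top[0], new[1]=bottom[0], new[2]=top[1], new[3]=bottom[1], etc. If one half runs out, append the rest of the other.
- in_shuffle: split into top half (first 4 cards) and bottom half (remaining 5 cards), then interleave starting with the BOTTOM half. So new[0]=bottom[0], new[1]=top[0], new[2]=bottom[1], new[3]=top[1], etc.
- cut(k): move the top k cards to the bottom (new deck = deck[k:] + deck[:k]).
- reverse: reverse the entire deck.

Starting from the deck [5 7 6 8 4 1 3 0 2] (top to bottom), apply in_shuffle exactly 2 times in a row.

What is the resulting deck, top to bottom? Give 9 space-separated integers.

After op 1 (in_shuffle): [4 5 1 7 3 6 0 8 2]
After op 2 (in_shuffle): [3 4 6 5 0 1 8 7 2]

Answer: 3 4 6 5 0 1 8 7 2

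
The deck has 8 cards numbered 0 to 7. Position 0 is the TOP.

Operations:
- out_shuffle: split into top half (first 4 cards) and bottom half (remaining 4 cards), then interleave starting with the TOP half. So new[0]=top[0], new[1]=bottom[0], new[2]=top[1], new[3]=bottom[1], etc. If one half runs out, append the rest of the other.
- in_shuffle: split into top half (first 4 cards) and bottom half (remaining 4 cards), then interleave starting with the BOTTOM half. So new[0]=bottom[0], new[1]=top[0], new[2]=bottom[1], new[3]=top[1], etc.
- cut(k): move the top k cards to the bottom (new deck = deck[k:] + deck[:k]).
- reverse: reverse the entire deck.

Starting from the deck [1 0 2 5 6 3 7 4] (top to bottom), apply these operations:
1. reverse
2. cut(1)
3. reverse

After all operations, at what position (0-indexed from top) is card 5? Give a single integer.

After op 1 (reverse): [4 7 3 6 5 2 0 1]
After op 2 (cut(1)): [7 3 6 5 2 0 1 4]
After op 3 (reverse): [4 1 0 2 5 6 3 7]
Card 5 is at position 4.

Answer: 4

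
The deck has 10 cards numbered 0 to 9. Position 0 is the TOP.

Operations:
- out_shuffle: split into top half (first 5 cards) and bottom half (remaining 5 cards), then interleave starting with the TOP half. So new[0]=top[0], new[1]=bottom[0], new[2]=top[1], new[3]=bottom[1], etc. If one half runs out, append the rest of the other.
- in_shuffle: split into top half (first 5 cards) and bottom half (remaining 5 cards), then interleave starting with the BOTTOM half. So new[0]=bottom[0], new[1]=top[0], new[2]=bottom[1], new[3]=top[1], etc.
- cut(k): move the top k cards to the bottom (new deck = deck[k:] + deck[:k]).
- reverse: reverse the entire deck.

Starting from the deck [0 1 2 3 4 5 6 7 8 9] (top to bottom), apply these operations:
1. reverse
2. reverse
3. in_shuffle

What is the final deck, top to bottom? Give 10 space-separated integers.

Answer: 5 0 6 1 7 2 8 3 9 4

Derivation:
After op 1 (reverse): [9 8 7 6 5 4 3 2 1 0]
After op 2 (reverse): [0 1 2 3 4 5 6 7 8 9]
After op 3 (in_shuffle): [5 0 6 1 7 2 8 3 9 4]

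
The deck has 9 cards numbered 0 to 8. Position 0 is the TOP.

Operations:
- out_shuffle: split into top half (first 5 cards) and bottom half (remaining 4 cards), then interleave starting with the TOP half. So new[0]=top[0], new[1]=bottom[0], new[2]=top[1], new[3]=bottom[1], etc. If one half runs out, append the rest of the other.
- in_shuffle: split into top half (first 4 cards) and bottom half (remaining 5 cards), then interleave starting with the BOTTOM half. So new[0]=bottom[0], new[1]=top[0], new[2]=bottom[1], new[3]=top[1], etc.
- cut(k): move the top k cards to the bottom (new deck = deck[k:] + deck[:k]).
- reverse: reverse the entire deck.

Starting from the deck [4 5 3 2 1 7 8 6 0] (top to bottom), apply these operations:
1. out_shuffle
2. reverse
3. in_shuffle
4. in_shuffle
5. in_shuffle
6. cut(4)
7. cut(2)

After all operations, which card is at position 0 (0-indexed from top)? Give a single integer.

After op 1 (out_shuffle): [4 7 5 8 3 6 2 0 1]
After op 2 (reverse): [1 0 2 6 3 8 5 7 4]
After op 3 (in_shuffle): [3 1 8 0 5 2 7 6 4]
After op 4 (in_shuffle): [5 3 2 1 7 8 6 0 4]
After op 5 (in_shuffle): [7 5 8 3 6 2 0 1 4]
After op 6 (cut(4)): [6 2 0 1 4 7 5 8 3]
After op 7 (cut(2)): [0 1 4 7 5 8 3 6 2]
Position 0: card 0.

Answer: 0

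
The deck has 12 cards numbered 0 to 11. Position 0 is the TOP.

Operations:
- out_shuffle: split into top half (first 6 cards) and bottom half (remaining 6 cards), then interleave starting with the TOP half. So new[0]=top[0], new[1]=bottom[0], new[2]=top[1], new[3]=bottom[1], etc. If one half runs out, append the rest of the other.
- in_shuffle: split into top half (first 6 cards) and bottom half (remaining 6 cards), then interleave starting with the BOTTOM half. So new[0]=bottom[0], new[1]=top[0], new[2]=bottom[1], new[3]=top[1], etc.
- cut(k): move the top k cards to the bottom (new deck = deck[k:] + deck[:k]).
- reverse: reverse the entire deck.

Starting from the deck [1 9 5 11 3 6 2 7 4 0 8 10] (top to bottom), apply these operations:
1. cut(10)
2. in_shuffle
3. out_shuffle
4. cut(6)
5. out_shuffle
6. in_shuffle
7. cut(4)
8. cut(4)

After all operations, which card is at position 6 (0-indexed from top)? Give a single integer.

After op 1 (cut(10)): [8 10 1 9 5 11 3 6 2 7 4 0]
After op 2 (in_shuffle): [3 8 6 10 2 1 7 9 4 5 0 11]
After op 3 (out_shuffle): [3 7 8 9 6 4 10 5 2 0 1 11]
After op 4 (cut(6)): [10 5 2 0 1 11 3 7 8 9 6 4]
After op 5 (out_shuffle): [10 3 5 7 2 8 0 9 1 6 11 4]
After op 6 (in_shuffle): [0 10 9 3 1 5 6 7 11 2 4 8]
After op 7 (cut(4)): [1 5 6 7 11 2 4 8 0 10 9 3]
After op 8 (cut(4)): [11 2 4 8 0 10 9 3 1 5 6 7]
Position 6: card 9.

Answer: 9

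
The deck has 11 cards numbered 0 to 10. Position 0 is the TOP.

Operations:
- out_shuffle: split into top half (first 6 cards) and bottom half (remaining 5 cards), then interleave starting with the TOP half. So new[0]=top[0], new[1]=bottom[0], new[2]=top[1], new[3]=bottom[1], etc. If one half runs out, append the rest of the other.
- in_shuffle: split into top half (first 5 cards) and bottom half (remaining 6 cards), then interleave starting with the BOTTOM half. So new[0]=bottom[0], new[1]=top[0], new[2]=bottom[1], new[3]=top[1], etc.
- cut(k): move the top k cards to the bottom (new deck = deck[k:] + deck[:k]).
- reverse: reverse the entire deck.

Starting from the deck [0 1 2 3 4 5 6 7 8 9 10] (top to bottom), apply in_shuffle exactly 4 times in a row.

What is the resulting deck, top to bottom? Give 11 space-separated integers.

Answer: 8 6 4 2 0 9 7 5 3 1 10

Derivation:
After op 1 (in_shuffle): [5 0 6 1 7 2 8 3 9 4 10]
After op 2 (in_shuffle): [2 5 8 0 3 6 9 1 4 7 10]
After op 3 (in_shuffle): [6 2 9 5 1 8 4 0 7 3 10]
After op 4 (in_shuffle): [8 6 4 2 0 9 7 5 3 1 10]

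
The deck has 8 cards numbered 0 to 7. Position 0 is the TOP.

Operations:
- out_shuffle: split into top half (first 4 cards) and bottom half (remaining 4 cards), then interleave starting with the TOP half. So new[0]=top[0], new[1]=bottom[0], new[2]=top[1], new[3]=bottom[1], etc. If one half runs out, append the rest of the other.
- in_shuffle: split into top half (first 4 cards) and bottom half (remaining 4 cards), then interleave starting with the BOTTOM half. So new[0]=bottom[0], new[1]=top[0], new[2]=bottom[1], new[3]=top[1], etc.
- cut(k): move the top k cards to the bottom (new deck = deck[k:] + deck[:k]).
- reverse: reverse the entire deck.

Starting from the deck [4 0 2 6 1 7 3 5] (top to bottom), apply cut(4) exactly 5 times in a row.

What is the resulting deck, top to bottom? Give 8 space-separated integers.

After op 1 (cut(4)): [1 7 3 5 4 0 2 6]
After op 2 (cut(4)): [4 0 2 6 1 7 3 5]
After op 3 (cut(4)): [1 7 3 5 4 0 2 6]
After op 4 (cut(4)): [4 0 2 6 1 7 3 5]
After op 5 (cut(4)): [1 7 3 5 4 0 2 6]

Answer: 1 7 3 5 4 0 2 6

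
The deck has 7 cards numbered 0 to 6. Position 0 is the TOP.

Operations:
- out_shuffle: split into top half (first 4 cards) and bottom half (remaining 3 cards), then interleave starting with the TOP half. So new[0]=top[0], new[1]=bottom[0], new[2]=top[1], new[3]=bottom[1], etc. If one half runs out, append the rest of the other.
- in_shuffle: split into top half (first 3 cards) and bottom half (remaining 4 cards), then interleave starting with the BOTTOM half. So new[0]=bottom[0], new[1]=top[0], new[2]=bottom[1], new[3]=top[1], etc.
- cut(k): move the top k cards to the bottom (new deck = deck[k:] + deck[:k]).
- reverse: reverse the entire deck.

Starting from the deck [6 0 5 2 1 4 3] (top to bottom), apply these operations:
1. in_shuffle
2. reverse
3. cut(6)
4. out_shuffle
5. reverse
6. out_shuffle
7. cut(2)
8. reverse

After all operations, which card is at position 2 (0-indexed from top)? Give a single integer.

After op 1 (in_shuffle): [2 6 1 0 4 5 3]
After op 2 (reverse): [3 5 4 0 1 6 2]
After op 3 (cut(6)): [2 3 5 4 0 1 6]
After op 4 (out_shuffle): [2 0 3 1 5 6 4]
After op 5 (reverse): [4 6 5 1 3 0 2]
After op 6 (out_shuffle): [4 3 6 0 5 2 1]
After op 7 (cut(2)): [6 0 5 2 1 4 3]
After op 8 (reverse): [3 4 1 2 5 0 6]
Position 2: card 1.

Answer: 1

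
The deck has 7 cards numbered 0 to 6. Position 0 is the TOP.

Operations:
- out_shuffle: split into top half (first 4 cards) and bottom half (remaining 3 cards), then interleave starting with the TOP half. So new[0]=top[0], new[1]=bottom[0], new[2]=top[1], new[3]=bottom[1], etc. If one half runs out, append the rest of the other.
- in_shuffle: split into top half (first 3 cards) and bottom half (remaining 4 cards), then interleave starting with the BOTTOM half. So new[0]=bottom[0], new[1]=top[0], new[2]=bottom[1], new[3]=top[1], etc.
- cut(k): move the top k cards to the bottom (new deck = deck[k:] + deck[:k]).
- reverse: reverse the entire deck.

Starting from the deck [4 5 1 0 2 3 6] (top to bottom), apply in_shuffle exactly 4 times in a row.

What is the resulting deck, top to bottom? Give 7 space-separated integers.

After op 1 (in_shuffle): [0 4 2 5 3 1 6]
After op 2 (in_shuffle): [5 0 3 4 1 2 6]
After op 3 (in_shuffle): [4 5 1 0 2 3 6]
After op 4 (in_shuffle): [0 4 2 5 3 1 6]

Answer: 0 4 2 5 3 1 6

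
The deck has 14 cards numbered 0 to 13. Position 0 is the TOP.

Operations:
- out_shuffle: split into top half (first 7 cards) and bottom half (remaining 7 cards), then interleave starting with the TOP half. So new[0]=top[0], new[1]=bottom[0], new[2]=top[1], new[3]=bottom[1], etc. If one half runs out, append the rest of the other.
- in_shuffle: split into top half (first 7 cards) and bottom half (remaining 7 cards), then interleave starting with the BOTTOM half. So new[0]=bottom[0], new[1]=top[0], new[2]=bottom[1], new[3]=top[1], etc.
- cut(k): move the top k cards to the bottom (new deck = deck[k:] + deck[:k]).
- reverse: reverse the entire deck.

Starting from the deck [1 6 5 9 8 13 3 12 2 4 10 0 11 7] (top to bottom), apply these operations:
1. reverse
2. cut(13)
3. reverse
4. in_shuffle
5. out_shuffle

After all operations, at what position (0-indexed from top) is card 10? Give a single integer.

After op 1 (reverse): [7 11 0 10 4 2 12 3 13 8 9 5 6 1]
After op 2 (cut(13)): [1 7 11 0 10 4 2 12 3 13 8 9 5 6]
After op 3 (reverse): [6 5 9 8 13 3 12 2 4 10 0 11 7 1]
After op 4 (in_shuffle): [2 6 4 5 10 9 0 8 11 13 7 3 1 12]
After op 5 (out_shuffle): [2 8 6 11 4 13 5 7 10 3 9 1 0 12]
Card 10 is at position 8.

Answer: 8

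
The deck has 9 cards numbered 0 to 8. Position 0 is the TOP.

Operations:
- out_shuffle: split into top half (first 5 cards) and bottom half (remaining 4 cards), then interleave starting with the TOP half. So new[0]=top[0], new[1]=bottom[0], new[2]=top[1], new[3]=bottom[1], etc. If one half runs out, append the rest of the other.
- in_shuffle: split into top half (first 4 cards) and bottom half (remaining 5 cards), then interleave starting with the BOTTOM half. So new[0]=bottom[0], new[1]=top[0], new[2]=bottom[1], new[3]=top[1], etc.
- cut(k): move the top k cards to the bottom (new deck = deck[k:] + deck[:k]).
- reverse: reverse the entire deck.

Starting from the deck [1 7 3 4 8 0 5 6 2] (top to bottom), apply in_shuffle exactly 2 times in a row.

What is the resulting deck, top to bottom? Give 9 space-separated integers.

Answer: 5 8 3 1 6 0 4 7 2

Derivation:
After op 1 (in_shuffle): [8 1 0 7 5 3 6 4 2]
After op 2 (in_shuffle): [5 8 3 1 6 0 4 7 2]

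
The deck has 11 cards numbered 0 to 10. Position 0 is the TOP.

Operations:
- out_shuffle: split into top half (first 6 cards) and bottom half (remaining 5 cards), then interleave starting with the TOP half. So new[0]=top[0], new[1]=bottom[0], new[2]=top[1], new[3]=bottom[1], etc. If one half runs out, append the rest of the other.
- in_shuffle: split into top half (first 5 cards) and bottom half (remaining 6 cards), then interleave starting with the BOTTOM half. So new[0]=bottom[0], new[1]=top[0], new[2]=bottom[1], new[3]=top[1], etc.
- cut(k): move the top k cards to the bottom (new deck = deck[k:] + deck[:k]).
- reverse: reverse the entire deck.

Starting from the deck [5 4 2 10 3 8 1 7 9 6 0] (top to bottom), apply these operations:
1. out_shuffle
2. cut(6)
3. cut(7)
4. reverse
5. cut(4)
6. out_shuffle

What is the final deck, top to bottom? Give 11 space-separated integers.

Answer: 3 4 6 1 10 5 9 8 2 0 7

Derivation:
After op 1 (out_shuffle): [5 1 4 7 2 9 10 6 3 0 8]
After op 2 (cut(6)): [10 6 3 0 8 5 1 4 7 2 9]
After op 3 (cut(7)): [4 7 2 9 10 6 3 0 8 5 1]
After op 4 (reverse): [1 5 8 0 3 6 10 9 2 7 4]
After op 5 (cut(4)): [3 6 10 9 2 7 4 1 5 8 0]
After op 6 (out_shuffle): [3 4 6 1 10 5 9 8 2 0 7]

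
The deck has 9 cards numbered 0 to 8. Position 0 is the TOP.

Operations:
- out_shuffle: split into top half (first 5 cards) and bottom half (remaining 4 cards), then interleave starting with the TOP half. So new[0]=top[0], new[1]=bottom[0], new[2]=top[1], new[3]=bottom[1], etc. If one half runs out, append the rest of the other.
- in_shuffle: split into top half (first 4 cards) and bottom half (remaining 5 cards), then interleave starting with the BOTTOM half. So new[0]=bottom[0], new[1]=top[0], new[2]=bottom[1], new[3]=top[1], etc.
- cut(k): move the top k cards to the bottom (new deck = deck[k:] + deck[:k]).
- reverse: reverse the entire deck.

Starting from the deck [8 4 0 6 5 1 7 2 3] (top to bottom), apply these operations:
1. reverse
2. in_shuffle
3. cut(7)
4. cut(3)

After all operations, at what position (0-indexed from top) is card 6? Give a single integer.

After op 1 (reverse): [3 2 7 1 5 6 0 4 8]
After op 2 (in_shuffle): [5 3 6 2 0 7 4 1 8]
After op 3 (cut(7)): [1 8 5 3 6 2 0 7 4]
After op 4 (cut(3)): [3 6 2 0 7 4 1 8 5]
Card 6 is at position 1.

Answer: 1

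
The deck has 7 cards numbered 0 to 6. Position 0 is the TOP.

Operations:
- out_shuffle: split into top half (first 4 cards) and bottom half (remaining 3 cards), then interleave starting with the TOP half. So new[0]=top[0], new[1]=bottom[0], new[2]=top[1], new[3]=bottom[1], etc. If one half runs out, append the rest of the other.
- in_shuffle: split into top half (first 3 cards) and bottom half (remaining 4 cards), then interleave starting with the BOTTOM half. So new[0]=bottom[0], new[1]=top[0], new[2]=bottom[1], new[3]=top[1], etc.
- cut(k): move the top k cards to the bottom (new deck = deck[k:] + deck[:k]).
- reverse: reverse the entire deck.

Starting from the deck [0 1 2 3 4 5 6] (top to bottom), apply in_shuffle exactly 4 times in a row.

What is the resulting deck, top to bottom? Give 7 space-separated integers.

Answer: 3 0 4 1 5 2 6

Derivation:
After op 1 (in_shuffle): [3 0 4 1 5 2 6]
After op 2 (in_shuffle): [1 3 5 0 2 4 6]
After op 3 (in_shuffle): [0 1 2 3 4 5 6]
After op 4 (in_shuffle): [3 0 4 1 5 2 6]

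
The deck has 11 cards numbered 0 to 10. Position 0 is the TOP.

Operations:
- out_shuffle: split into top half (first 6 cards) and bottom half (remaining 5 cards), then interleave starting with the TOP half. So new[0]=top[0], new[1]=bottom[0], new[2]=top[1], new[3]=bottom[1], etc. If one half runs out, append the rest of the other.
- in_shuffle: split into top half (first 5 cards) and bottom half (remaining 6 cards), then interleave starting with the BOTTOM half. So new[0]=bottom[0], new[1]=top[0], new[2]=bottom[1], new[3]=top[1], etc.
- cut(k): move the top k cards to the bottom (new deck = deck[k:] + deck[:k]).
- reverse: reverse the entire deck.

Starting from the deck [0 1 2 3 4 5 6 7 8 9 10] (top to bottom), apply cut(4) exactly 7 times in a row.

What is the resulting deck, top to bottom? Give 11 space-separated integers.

Answer: 6 7 8 9 10 0 1 2 3 4 5

Derivation:
After op 1 (cut(4)): [4 5 6 7 8 9 10 0 1 2 3]
After op 2 (cut(4)): [8 9 10 0 1 2 3 4 5 6 7]
After op 3 (cut(4)): [1 2 3 4 5 6 7 8 9 10 0]
After op 4 (cut(4)): [5 6 7 8 9 10 0 1 2 3 4]
After op 5 (cut(4)): [9 10 0 1 2 3 4 5 6 7 8]
After op 6 (cut(4)): [2 3 4 5 6 7 8 9 10 0 1]
After op 7 (cut(4)): [6 7 8 9 10 0 1 2 3 4 5]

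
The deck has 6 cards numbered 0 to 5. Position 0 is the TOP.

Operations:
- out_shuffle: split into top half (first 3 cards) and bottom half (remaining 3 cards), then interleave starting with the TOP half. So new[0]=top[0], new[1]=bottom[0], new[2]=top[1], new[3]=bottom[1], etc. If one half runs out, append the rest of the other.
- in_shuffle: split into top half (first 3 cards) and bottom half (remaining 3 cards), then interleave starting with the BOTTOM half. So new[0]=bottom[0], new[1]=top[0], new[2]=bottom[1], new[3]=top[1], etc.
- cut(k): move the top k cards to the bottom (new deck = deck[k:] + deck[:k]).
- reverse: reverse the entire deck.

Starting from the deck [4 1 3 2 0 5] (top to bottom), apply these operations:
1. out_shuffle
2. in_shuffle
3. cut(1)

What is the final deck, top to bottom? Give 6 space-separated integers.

After op 1 (out_shuffle): [4 2 1 0 3 5]
After op 2 (in_shuffle): [0 4 3 2 5 1]
After op 3 (cut(1)): [4 3 2 5 1 0]

Answer: 4 3 2 5 1 0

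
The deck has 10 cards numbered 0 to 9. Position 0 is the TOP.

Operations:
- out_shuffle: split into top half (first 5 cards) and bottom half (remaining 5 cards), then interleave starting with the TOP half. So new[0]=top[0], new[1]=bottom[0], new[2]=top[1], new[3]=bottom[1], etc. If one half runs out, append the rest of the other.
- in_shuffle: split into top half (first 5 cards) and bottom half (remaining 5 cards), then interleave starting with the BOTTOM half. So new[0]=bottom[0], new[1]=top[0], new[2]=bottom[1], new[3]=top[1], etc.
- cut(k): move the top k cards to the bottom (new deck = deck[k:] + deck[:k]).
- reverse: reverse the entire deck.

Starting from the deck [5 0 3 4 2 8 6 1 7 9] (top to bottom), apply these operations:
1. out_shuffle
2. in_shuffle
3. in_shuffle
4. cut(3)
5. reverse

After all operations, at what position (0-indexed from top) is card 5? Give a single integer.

After op 1 (out_shuffle): [5 8 0 6 3 1 4 7 2 9]
After op 2 (in_shuffle): [1 5 4 8 7 0 2 6 9 3]
After op 3 (in_shuffle): [0 1 2 5 6 4 9 8 3 7]
After op 4 (cut(3)): [5 6 4 9 8 3 7 0 1 2]
After op 5 (reverse): [2 1 0 7 3 8 9 4 6 5]
Card 5 is at position 9.

Answer: 9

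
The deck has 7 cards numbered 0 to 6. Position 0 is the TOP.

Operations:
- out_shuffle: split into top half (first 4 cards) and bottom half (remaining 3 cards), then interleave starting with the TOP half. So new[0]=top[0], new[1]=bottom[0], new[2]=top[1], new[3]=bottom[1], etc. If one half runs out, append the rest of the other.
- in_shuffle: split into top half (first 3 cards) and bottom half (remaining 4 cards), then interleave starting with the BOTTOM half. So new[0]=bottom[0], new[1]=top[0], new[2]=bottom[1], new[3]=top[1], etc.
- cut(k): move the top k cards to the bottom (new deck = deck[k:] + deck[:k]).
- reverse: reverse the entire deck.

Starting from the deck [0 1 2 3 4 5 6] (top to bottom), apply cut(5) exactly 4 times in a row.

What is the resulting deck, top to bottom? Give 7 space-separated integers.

After op 1 (cut(5)): [5 6 0 1 2 3 4]
After op 2 (cut(5)): [3 4 5 6 0 1 2]
After op 3 (cut(5)): [1 2 3 4 5 6 0]
After op 4 (cut(5)): [6 0 1 2 3 4 5]

Answer: 6 0 1 2 3 4 5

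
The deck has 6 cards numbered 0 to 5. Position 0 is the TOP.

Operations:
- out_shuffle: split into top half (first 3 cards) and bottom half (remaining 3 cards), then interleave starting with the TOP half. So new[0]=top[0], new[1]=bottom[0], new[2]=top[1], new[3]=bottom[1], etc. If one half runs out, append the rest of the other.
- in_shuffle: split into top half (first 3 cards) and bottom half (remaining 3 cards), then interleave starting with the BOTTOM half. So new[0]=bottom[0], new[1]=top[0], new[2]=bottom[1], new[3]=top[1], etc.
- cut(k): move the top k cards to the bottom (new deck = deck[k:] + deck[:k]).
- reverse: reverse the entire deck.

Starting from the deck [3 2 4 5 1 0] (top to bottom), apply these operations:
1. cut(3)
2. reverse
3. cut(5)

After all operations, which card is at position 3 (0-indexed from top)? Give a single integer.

After op 1 (cut(3)): [5 1 0 3 2 4]
After op 2 (reverse): [4 2 3 0 1 5]
After op 3 (cut(5)): [5 4 2 3 0 1]
Position 3: card 3.

Answer: 3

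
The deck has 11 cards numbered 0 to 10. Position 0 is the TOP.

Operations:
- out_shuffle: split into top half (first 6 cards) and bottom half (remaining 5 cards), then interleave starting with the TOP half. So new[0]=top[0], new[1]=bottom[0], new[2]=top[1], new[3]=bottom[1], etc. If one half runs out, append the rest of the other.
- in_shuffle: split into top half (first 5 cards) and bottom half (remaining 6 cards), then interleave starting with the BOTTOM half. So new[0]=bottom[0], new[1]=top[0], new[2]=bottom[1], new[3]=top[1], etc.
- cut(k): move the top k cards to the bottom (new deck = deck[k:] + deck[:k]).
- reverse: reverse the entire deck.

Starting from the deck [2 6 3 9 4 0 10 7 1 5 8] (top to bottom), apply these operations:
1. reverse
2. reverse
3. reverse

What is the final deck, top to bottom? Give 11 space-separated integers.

After op 1 (reverse): [8 5 1 7 10 0 4 9 3 6 2]
After op 2 (reverse): [2 6 3 9 4 0 10 7 1 5 8]
After op 3 (reverse): [8 5 1 7 10 0 4 9 3 6 2]

Answer: 8 5 1 7 10 0 4 9 3 6 2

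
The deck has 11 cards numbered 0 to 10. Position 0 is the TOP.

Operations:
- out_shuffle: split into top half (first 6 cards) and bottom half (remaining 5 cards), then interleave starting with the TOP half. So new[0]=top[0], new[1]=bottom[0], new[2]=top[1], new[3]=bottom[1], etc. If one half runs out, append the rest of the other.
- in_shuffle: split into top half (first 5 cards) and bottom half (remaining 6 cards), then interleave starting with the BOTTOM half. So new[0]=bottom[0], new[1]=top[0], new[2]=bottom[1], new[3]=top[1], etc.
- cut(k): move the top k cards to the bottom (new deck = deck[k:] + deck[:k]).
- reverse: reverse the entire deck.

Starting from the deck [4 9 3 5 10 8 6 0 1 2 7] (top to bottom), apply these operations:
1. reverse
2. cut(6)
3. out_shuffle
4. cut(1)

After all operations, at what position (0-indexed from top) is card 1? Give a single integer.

After op 1 (reverse): [7 2 1 0 6 8 10 5 3 9 4]
After op 2 (cut(6)): [10 5 3 9 4 7 2 1 0 6 8]
After op 3 (out_shuffle): [10 2 5 1 3 0 9 6 4 8 7]
After op 4 (cut(1)): [2 5 1 3 0 9 6 4 8 7 10]
Card 1 is at position 2.

Answer: 2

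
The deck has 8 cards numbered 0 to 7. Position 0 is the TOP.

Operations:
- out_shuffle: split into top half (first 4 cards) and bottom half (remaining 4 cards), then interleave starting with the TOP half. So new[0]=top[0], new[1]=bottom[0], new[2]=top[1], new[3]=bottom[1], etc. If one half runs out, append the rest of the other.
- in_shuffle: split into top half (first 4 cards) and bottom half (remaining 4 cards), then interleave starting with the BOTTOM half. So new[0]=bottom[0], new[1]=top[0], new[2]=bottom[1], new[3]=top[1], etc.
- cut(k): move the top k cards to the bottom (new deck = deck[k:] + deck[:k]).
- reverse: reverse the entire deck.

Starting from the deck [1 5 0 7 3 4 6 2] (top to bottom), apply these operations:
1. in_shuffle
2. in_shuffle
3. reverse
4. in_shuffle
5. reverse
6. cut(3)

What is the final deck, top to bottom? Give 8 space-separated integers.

Answer: 3 7 0 5 1 2 6 4

Derivation:
After op 1 (in_shuffle): [3 1 4 5 6 0 2 7]
After op 2 (in_shuffle): [6 3 0 1 2 4 7 5]
After op 3 (reverse): [5 7 4 2 1 0 3 6]
After op 4 (in_shuffle): [1 5 0 7 3 4 6 2]
After op 5 (reverse): [2 6 4 3 7 0 5 1]
After op 6 (cut(3)): [3 7 0 5 1 2 6 4]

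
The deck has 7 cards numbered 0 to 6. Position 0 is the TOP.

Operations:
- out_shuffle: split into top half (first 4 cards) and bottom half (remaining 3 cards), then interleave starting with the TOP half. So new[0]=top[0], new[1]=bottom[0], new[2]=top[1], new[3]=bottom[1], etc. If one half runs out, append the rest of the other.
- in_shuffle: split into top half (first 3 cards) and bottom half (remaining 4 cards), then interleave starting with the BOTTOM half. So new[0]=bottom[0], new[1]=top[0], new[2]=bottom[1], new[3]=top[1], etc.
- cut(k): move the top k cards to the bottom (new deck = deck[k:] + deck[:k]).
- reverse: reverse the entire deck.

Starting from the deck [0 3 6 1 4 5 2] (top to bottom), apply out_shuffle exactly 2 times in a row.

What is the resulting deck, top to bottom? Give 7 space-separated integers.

After op 1 (out_shuffle): [0 4 3 5 6 2 1]
After op 2 (out_shuffle): [0 6 4 2 3 1 5]

Answer: 0 6 4 2 3 1 5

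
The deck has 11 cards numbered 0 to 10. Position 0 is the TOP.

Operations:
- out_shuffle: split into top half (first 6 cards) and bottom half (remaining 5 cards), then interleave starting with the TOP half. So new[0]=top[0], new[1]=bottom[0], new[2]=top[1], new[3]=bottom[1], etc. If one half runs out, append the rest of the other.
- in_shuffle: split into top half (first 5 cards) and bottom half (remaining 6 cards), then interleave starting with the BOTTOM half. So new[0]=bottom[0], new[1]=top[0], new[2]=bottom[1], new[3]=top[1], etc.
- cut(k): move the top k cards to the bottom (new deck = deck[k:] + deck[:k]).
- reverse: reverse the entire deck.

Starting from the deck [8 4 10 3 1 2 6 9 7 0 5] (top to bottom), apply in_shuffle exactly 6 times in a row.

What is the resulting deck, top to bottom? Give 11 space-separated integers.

After op 1 (in_shuffle): [2 8 6 4 9 10 7 3 0 1 5]
After op 2 (in_shuffle): [10 2 7 8 3 6 0 4 1 9 5]
After op 3 (in_shuffle): [6 10 0 2 4 7 1 8 9 3 5]
After op 4 (in_shuffle): [7 6 1 10 8 0 9 2 3 4 5]
After op 5 (in_shuffle): [0 7 9 6 2 1 3 10 4 8 5]
After op 6 (in_shuffle): [1 0 3 7 10 9 4 6 8 2 5]

Answer: 1 0 3 7 10 9 4 6 8 2 5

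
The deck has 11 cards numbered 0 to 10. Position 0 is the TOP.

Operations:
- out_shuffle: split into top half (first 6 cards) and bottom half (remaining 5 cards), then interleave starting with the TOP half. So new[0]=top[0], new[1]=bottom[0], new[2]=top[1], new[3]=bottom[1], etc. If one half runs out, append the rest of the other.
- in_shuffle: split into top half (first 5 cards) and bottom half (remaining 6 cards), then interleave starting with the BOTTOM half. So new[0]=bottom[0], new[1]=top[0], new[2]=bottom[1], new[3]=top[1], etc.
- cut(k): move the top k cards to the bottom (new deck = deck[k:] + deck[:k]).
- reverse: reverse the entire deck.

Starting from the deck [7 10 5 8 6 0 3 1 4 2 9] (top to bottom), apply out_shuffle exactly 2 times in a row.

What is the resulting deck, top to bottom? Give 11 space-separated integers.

Answer: 7 8 3 2 10 6 1 9 5 0 4

Derivation:
After op 1 (out_shuffle): [7 3 10 1 5 4 8 2 6 9 0]
After op 2 (out_shuffle): [7 8 3 2 10 6 1 9 5 0 4]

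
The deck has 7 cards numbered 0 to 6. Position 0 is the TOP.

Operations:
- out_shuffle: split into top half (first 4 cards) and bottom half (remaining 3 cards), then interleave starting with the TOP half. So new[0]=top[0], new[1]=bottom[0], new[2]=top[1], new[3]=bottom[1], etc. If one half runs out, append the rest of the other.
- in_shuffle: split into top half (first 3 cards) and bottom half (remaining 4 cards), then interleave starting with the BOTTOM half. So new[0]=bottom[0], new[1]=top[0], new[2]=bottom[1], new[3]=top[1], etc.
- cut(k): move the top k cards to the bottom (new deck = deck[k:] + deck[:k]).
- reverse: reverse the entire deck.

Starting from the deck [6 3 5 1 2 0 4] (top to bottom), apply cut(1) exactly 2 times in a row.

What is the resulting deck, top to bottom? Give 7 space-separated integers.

After op 1 (cut(1)): [3 5 1 2 0 4 6]
After op 2 (cut(1)): [5 1 2 0 4 6 3]

Answer: 5 1 2 0 4 6 3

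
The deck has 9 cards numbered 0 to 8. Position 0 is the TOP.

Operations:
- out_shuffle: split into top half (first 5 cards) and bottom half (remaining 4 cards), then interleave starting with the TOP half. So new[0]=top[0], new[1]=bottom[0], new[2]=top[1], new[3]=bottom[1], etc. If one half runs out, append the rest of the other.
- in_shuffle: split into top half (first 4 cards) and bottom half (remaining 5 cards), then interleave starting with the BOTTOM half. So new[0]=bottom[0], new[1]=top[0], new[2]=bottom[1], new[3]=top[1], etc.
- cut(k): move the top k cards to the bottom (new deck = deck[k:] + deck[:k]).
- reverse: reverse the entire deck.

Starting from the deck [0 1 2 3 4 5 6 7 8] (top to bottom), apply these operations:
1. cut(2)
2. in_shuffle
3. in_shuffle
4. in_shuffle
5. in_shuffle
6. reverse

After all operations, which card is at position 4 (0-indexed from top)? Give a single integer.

Answer: 3

Derivation:
After op 1 (cut(2)): [2 3 4 5 6 7 8 0 1]
After op 2 (in_shuffle): [6 2 7 3 8 4 0 5 1]
After op 3 (in_shuffle): [8 6 4 2 0 7 5 3 1]
After op 4 (in_shuffle): [0 8 7 6 5 4 3 2 1]
After op 5 (in_shuffle): [5 0 4 8 3 7 2 6 1]
After op 6 (reverse): [1 6 2 7 3 8 4 0 5]
Position 4: card 3.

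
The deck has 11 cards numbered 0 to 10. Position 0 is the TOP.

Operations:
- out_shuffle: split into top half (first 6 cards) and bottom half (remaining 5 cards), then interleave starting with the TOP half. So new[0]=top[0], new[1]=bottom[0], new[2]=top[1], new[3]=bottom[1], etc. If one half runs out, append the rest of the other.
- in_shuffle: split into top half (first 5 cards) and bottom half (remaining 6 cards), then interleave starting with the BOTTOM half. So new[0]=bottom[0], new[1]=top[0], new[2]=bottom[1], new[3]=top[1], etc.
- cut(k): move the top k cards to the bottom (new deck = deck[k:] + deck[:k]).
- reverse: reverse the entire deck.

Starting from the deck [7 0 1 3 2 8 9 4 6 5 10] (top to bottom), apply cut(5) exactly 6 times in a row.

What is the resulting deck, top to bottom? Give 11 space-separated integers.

Answer: 6 5 10 7 0 1 3 2 8 9 4

Derivation:
After op 1 (cut(5)): [8 9 4 6 5 10 7 0 1 3 2]
After op 2 (cut(5)): [10 7 0 1 3 2 8 9 4 6 5]
After op 3 (cut(5)): [2 8 9 4 6 5 10 7 0 1 3]
After op 4 (cut(5)): [5 10 7 0 1 3 2 8 9 4 6]
After op 5 (cut(5)): [3 2 8 9 4 6 5 10 7 0 1]
After op 6 (cut(5)): [6 5 10 7 0 1 3 2 8 9 4]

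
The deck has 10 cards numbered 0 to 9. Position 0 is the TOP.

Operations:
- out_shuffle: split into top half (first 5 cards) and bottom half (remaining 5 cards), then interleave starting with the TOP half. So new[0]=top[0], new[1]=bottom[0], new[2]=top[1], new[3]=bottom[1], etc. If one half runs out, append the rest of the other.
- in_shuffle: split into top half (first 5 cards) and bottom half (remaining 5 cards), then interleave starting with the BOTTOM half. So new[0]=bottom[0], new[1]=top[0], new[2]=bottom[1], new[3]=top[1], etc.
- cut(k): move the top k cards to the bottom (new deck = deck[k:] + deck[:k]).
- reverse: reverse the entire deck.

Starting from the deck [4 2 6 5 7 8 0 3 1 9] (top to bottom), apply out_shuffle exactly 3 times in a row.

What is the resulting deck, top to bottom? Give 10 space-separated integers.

After op 1 (out_shuffle): [4 8 2 0 6 3 5 1 7 9]
After op 2 (out_shuffle): [4 3 8 5 2 1 0 7 6 9]
After op 3 (out_shuffle): [4 1 3 0 8 7 5 6 2 9]

Answer: 4 1 3 0 8 7 5 6 2 9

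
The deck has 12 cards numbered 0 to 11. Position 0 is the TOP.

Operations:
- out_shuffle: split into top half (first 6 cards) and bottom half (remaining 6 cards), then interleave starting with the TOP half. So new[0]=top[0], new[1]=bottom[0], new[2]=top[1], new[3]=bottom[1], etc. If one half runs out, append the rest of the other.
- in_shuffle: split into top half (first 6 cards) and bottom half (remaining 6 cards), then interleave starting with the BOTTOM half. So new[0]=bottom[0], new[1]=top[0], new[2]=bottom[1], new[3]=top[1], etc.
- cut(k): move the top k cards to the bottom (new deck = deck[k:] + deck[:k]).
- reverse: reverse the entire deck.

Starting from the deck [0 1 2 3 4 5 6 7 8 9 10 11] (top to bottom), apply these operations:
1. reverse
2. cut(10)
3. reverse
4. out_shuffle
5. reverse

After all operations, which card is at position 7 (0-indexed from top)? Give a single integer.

After op 1 (reverse): [11 10 9 8 7 6 5 4 3 2 1 0]
After op 2 (cut(10)): [1 0 11 10 9 8 7 6 5 4 3 2]
After op 3 (reverse): [2 3 4 5 6 7 8 9 10 11 0 1]
After op 4 (out_shuffle): [2 8 3 9 4 10 5 11 6 0 7 1]
After op 5 (reverse): [1 7 0 6 11 5 10 4 9 3 8 2]
Position 7: card 4.

Answer: 4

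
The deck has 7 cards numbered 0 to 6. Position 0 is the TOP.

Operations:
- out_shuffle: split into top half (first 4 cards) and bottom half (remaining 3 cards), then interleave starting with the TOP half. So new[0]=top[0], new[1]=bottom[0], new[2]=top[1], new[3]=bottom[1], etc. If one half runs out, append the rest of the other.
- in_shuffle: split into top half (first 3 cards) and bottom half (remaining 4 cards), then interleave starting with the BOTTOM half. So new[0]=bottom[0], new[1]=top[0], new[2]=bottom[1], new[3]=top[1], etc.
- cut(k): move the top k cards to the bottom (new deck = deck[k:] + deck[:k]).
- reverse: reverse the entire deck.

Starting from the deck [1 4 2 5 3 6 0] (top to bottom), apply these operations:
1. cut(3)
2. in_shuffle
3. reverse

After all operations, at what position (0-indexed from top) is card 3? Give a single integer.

Answer: 3

Derivation:
After op 1 (cut(3)): [5 3 6 0 1 4 2]
After op 2 (in_shuffle): [0 5 1 3 4 6 2]
After op 3 (reverse): [2 6 4 3 1 5 0]
Card 3 is at position 3.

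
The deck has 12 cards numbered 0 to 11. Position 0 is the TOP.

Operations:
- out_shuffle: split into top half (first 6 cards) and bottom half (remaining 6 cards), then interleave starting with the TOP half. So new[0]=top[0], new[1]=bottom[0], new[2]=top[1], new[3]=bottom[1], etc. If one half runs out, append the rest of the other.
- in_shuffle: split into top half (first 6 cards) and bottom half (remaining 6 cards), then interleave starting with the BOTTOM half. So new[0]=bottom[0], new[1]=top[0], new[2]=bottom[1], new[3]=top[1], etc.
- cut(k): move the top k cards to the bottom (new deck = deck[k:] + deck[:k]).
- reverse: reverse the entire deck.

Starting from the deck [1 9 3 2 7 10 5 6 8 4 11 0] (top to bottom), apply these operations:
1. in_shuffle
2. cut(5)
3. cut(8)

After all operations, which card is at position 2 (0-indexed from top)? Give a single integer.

Answer: 9

Derivation:
After op 1 (in_shuffle): [5 1 6 9 8 3 4 2 11 7 0 10]
After op 2 (cut(5)): [3 4 2 11 7 0 10 5 1 6 9 8]
After op 3 (cut(8)): [1 6 9 8 3 4 2 11 7 0 10 5]
Position 2: card 9.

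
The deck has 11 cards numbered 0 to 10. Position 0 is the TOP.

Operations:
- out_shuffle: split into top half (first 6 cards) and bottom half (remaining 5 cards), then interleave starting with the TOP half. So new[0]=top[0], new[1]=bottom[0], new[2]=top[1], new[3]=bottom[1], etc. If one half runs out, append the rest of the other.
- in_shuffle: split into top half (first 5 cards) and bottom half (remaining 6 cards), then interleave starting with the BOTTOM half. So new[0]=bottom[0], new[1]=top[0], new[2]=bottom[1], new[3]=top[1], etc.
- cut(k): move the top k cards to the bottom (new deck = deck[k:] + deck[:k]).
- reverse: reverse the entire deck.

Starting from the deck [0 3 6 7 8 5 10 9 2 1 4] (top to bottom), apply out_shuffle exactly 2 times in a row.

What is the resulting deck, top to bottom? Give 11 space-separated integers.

After op 1 (out_shuffle): [0 10 3 9 6 2 7 1 8 4 5]
After op 2 (out_shuffle): [0 7 10 1 3 8 9 4 6 5 2]

Answer: 0 7 10 1 3 8 9 4 6 5 2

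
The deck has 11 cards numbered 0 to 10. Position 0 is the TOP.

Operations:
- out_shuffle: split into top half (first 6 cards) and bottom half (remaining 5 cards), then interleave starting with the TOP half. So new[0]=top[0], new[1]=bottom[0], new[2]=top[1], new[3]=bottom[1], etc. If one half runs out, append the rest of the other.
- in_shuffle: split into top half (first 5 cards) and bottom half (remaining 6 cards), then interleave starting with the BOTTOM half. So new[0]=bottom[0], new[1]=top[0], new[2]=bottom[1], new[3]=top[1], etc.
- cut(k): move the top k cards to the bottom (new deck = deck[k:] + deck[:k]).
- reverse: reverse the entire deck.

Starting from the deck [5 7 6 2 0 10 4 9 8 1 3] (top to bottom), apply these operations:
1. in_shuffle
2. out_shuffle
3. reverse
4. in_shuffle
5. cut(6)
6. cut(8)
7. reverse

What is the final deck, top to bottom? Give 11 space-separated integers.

Answer: 4 6 1 10 7 8 0 5 9 2 3

Derivation:
After op 1 (in_shuffle): [10 5 4 7 9 6 8 2 1 0 3]
After op 2 (out_shuffle): [10 8 5 2 4 1 7 0 9 3 6]
After op 3 (reverse): [6 3 9 0 7 1 4 2 5 8 10]
After op 4 (in_shuffle): [1 6 4 3 2 9 5 0 8 7 10]
After op 5 (cut(6)): [5 0 8 7 10 1 6 4 3 2 9]
After op 6 (cut(8)): [3 2 9 5 0 8 7 10 1 6 4]
After op 7 (reverse): [4 6 1 10 7 8 0 5 9 2 3]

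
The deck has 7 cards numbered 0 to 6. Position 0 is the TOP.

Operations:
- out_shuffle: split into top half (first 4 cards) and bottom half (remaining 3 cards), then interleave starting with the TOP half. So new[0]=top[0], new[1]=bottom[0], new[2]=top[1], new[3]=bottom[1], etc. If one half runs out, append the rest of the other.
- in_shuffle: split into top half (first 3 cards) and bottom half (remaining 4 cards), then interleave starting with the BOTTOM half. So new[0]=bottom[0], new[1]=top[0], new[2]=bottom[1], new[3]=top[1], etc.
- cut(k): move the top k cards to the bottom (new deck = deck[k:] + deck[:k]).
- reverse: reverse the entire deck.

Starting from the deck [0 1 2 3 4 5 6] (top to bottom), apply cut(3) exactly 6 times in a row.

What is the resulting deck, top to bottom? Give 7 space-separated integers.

After op 1 (cut(3)): [3 4 5 6 0 1 2]
After op 2 (cut(3)): [6 0 1 2 3 4 5]
After op 3 (cut(3)): [2 3 4 5 6 0 1]
After op 4 (cut(3)): [5 6 0 1 2 3 4]
After op 5 (cut(3)): [1 2 3 4 5 6 0]
After op 6 (cut(3)): [4 5 6 0 1 2 3]

Answer: 4 5 6 0 1 2 3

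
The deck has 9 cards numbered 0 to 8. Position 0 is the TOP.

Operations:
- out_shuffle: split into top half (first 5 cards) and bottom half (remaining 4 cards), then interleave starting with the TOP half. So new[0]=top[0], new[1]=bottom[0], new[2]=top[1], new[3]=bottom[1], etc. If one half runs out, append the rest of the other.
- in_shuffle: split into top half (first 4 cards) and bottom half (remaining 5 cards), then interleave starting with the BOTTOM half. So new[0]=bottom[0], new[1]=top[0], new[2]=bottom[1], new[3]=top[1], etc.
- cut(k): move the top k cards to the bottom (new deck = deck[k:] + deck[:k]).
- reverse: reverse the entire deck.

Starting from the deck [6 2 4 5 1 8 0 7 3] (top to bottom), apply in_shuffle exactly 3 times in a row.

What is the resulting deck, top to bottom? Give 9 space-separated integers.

After op 1 (in_shuffle): [1 6 8 2 0 4 7 5 3]
After op 2 (in_shuffle): [0 1 4 6 7 8 5 2 3]
After op 3 (in_shuffle): [7 0 8 1 5 4 2 6 3]

Answer: 7 0 8 1 5 4 2 6 3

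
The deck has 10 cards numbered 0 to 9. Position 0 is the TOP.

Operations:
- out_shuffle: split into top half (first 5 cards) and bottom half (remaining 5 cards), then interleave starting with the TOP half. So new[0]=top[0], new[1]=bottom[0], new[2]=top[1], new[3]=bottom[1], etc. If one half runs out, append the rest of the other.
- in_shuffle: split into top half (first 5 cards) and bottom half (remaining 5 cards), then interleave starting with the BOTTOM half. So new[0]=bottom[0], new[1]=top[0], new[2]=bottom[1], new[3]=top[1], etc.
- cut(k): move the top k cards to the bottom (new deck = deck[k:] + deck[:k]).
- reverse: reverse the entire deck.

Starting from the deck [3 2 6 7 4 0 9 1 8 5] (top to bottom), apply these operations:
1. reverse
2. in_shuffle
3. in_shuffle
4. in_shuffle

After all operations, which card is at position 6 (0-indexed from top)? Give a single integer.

After op 1 (reverse): [5 8 1 9 0 4 7 6 2 3]
After op 2 (in_shuffle): [4 5 7 8 6 1 2 9 3 0]
After op 3 (in_shuffle): [1 4 2 5 9 7 3 8 0 6]
After op 4 (in_shuffle): [7 1 3 4 8 2 0 5 6 9]
Position 6: card 0.

Answer: 0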